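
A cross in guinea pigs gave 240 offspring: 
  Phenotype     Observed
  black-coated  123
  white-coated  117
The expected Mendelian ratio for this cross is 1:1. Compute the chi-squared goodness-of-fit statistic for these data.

0.150

Expected counts for N = 240 under a 1:1 ratio (total parts = 2):
  black-coated: 240 × 1/2 = 120
  white-coated: 240 × 1/2 = 120
χ² = Σ (O − E)² / E
  black-coated: (123 − 120)² / 120 = 0.0750
  white-coated: (117 − 120)² / 120 = 0.0750
χ² = 0.0750 + 0.0750 = 0.150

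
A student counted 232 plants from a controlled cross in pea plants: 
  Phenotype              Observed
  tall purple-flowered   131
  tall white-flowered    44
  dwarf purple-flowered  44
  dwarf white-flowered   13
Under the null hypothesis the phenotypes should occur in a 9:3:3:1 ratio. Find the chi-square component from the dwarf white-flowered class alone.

0.155

The 9:3:3:1 ratio has 16 parts, so with N = 232 the expected counts are:
  tall purple-flowered: 232 × 9/16 = 130.5
  tall white-flowered: 232 × 3/16 = 43.5
  dwarf purple-flowered: 232 × 3/16 = 43.5
  dwarf white-flowered: 232 × 1/16 = 14.5
Contribution of dwarf white-flowered: (13 − 14.5)² / 14.5 = 0.1552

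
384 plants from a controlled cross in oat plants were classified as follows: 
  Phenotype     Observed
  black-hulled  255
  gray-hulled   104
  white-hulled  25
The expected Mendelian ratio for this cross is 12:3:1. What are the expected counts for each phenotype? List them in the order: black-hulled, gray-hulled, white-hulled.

288, 72, 24

The 12:3:1 ratio has 16 parts, so with N = 384 the expected counts are:
  black-hulled: 384 × 12/16 = 288
  gray-hulled: 384 × 3/16 = 72
  white-hulled: 384 × 1/16 = 24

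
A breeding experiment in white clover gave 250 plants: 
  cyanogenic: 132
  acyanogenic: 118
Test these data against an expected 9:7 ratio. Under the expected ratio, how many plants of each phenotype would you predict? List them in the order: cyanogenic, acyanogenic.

Total ratio parts = 16. Expected numbers out of 250:
  cyanogenic: 250 × 9/16 = 140.625
  acyanogenic: 250 × 7/16 = 109.375

140.625, 109.375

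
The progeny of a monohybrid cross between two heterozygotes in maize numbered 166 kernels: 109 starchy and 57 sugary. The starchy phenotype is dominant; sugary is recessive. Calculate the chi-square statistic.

7.719

For a monohybrid cross between heterozygotes with complete dominance, the expected phenotypic ratio is 3:1.
Total ratio parts = 4. Expected numbers out of 166:
  starchy: 166 × 3/4 = 124.5
  sugary: 166 × 1/4 = 41.5
χ² = Σ (O − E)² / E
  starchy: (109 − 124.5)² / 124.5 = 1.9297
  sugary: (57 − 41.5)² / 41.5 = 5.7892
χ² = 1.9297 + 5.7892 = 7.7189 ≈ 7.719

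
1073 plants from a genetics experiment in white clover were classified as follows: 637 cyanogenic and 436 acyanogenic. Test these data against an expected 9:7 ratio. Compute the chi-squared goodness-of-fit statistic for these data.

Total ratio parts = 16. Expected numbers out of 1073:
  cyanogenic: 1073 × 9/16 = 603.5625
  acyanogenic: 1073 × 7/16 = 469.4375
χ² = Σ (O − E)² / E
  cyanogenic: (637 − 603.5625)² / 603.5625 = 1.8524
  acyanogenic: (436 − 469.4375)² / 469.4375 = 2.3817
χ² = 1.8524 + 2.3817 = 4.2341 ≈ 4.234

4.234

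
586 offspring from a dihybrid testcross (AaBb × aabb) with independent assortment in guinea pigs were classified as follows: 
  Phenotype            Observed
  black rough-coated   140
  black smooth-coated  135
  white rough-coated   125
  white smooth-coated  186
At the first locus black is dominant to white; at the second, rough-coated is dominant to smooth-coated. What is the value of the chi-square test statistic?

A dihybrid testcross with independent assortment gives a 1:1:1:1 ratio.
Under the 1:1:1:1 hypothesis (Σ ratio = 4, N = 586):
  black rough-coated: 586 × 1/4 = 146.5
  black smooth-coated: 586 × 1/4 = 146.5
  white rough-coated: 586 × 1/4 = 146.5
  white smooth-coated: 586 × 1/4 = 146.5
χ² = Σ (O − E)² / E
  black rough-coated: (140 − 146.5)² / 146.5 = 0.2884
  black smooth-coated: (135 − 146.5)² / 146.5 = 0.9027
  white rough-coated: (125 − 146.5)² / 146.5 = 3.1553
  white smooth-coated: (186 − 146.5)² / 146.5 = 10.6502
χ² = 0.2884 + 0.9027 + 3.1553 + 10.6502 = 14.9966 ≈ 14.997

14.997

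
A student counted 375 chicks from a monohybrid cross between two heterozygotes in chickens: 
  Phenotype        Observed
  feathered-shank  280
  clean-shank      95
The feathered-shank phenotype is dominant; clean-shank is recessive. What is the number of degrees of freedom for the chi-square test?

1

For a monohybrid cross between heterozygotes with complete dominance, the expected phenotypic ratio is 3:1.
A goodness-of-fit test with 2 phenotype classes has df = 2 − 1 = 1.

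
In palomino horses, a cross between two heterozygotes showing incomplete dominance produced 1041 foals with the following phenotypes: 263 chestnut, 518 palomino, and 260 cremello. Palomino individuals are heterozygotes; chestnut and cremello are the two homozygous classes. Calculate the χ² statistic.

0.041

With incomplete dominance, a heterozygote × heterozygote cross gives a 1:2:1 phenotypic ratio.
The 1:2:1 ratio has 4 parts, so with N = 1041 the expected counts are:
  chestnut: 1041 × 1/4 = 260.25
  palomino: 1041 × 2/4 = 520.5
  cremello: 1041 × 1/4 = 260.25
χ² = Σ (O − E)² / E
  chestnut: (263 − 260.25)² / 260.25 = 0.0291
  palomino: (518 − 520.5)² / 520.5 = 0.0120
  cremello: (260 − 260.25)² / 260.25 = 0.0002
χ² = 0.0291 + 0.0120 + 0.0002 = 0.0413 ≈ 0.041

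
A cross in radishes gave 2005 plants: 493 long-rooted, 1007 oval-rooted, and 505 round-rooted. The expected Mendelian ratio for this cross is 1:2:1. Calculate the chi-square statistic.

The 1:2:1 ratio has 4 parts, so with N = 2005 the expected counts are:
  long-rooted: 2005 × 1/4 = 501.25
  oval-rooted: 2005 × 2/4 = 1002.5
  round-rooted: 2005 × 1/4 = 501.25
χ² = Σ (O − E)² / E
  long-rooted: (493 − 501.25)² / 501.25 = 0.1358
  oval-rooted: (1007 − 1002.5)² / 1002.5 = 0.0202
  round-rooted: (505 − 501.25)² / 501.25 = 0.0281
χ² = 0.1358 + 0.0202 + 0.0281 = 0.1841 ≈ 0.184

0.184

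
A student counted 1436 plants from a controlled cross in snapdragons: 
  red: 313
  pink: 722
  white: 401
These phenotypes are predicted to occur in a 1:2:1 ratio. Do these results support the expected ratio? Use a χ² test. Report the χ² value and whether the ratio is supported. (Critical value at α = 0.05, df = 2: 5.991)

10.830; not consistent

Under the 1:2:1 hypothesis (Σ ratio = 4, N = 1436):
  red: 1436 × 1/4 = 359
  pink: 1436 × 2/4 = 718
  white: 1436 × 1/4 = 359
χ² = Σ (O − E)² / E
  red: (313 − 359)² / 359 = 5.8942
  pink: (722 − 718)² / 718 = 0.0223
  white: (401 − 359)² / 359 = 4.9136
χ² = 5.8942 + 0.0223 + 4.9136 = 10.8301 ≈ 10.830
Degrees of freedom = 3 − 1 = 2; critical value at α = 0.05 is 5.991.
Since 10.830 > 5.991, we reject the null hypothesis — the data do not fit the 1:2:1 ratio.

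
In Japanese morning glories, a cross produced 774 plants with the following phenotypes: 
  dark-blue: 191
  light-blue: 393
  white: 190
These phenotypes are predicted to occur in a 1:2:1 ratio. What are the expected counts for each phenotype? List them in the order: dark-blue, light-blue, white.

Total ratio parts = 4. Expected numbers out of 774:
  dark-blue: 774 × 1/4 = 193.5
  light-blue: 774 × 2/4 = 387
  white: 774 × 1/4 = 193.5

193.5, 387, 193.5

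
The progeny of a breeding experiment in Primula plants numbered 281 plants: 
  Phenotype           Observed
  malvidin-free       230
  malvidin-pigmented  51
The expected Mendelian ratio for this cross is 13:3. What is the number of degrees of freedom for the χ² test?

A goodness-of-fit test with 2 phenotype classes has df = 2 − 1 = 1.

1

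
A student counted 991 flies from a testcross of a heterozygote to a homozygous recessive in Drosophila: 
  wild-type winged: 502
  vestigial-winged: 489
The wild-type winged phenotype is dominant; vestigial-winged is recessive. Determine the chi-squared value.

A testcross of a heterozygote (Aa × aa) gives a 1:1 phenotypic ratio.
Total ratio parts = 2. Expected numbers out of 991:
  wild-type winged: 991 × 1/2 = 495.5
  vestigial-winged: 991 × 1/2 = 495.5
χ² = Σ (O − E)² / E
  wild-type winged: (502 − 495.5)² / 495.5 = 0.0853
  vestigial-winged: (489 − 495.5)² / 495.5 = 0.0853
χ² = 0.0853 + 0.0853 = 0.1706 ≈ 0.171

0.171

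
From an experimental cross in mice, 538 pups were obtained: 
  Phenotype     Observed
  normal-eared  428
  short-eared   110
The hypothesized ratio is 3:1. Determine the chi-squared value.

5.950

The 3:1 ratio has 4 parts, so with N = 538 the expected counts are:
  normal-eared: 538 × 3/4 = 403.5
  short-eared: 538 × 1/4 = 134.5
χ² = Σ (O − E)² / E
  normal-eared: (428 − 403.5)² / 403.5 = 1.4876
  short-eared: (110 − 134.5)² / 134.5 = 4.4628
χ² = 1.4876 + 4.4628 = 5.9504 ≈ 5.950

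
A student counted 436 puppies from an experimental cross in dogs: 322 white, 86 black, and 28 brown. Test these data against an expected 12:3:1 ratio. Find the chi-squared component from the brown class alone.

0.021

Under the 12:3:1 hypothesis (Σ ratio = 16, N = 436):
  white: 436 × 12/16 = 327
  black: 436 × 3/16 = 81.75
  brown: 436 × 1/16 = 27.25
Contribution of brown: (28 − 27.25)² / 27.25 = 0.0206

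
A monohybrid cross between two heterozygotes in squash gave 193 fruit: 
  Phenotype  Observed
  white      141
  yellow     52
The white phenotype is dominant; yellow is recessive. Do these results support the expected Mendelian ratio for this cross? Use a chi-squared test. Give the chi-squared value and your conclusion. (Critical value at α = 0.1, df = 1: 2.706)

For a monohybrid cross between heterozygotes with complete dominance, the expected phenotypic ratio is 3:1.
The 3:1 ratio has 4 parts, so with N = 193 the expected counts are:
  white: 193 × 3/4 = 144.75
  yellow: 193 × 1/4 = 48.25
χ² = Σ (O − E)² / E
  white: (141 − 144.75)² / 144.75 = 0.0972
  yellow: (52 − 48.25)² / 48.25 = 0.2915
χ² = 0.0972 + 0.2915 = 0.3887 ≈ 0.389
Degrees of freedom = 2 − 1 = 1; critical value at α = 0.1 is 2.706.
Since 0.389 < 2.706, we fail to reject the null hypothesis — the data are consistent with the 3:1 ratio.

0.389; consistent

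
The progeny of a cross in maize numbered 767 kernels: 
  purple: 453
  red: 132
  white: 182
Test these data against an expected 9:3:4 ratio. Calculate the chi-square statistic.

2.544

The 9:3:4 ratio has 16 parts, so with N = 767 the expected counts are:
  purple: 767 × 9/16 = 431.4375
  red: 767 × 3/16 = 143.8125
  white: 767 × 4/16 = 191.75
χ² = Σ (O − E)² / E
  purple: (453 − 431.4375)² / 431.4375 = 1.0777
  red: (132 − 143.8125)² / 143.8125 = 0.9703
  white: (182 − 191.75)² / 191.75 = 0.4958
χ² = 1.0777 + 0.9703 + 0.4958 = 2.5438 ≈ 2.544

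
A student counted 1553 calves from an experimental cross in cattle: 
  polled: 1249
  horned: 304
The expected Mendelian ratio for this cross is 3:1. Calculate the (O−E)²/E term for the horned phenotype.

Total ratio parts = 4. Expected numbers out of 1553:
  polled: 1553 × 3/4 = 1164.75
  horned: 1553 × 1/4 = 388.25
Contribution of horned: (304 − 388.25)² / 388.25 = 18.2822

18.282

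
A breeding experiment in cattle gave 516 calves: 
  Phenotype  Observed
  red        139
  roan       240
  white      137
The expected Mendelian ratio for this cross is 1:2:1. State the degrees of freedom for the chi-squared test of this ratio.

A goodness-of-fit test with 3 phenotype classes has df = 3 − 1 = 2.

2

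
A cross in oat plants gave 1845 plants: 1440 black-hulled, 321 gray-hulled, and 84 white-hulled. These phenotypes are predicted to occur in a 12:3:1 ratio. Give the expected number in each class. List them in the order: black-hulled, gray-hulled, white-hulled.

1383.75, 345.9375, 115.3125

Total ratio parts = 16. Expected numbers out of 1845:
  black-hulled: 1845 × 12/16 = 1383.75
  gray-hulled: 1845 × 3/16 = 345.9375
  white-hulled: 1845 × 1/16 = 115.3125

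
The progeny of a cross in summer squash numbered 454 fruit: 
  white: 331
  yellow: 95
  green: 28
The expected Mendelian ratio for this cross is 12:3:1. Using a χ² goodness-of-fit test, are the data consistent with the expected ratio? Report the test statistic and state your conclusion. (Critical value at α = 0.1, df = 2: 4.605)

The 12:3:1 ratio has 16 parts, so with N = 454 the expected counts are:
  white: 454 × 12/16 = 340.5
  yellow: 454 × 3/16 = 85.125
  green: 454 × 1/16 = 28.375
χ² = Σ (O − E)² / E
  white: (331 − 340.5)² / 340.5 = 0.2651
  yellow: (95 − 85.125)² / 85.125 = 1.1456
  green: (28 − 28.375)² / 28.375 = 0.0050
χ² = 0.2651 + 1.1456 + 0.0050 = 1.4157 ≈ 1.416
Degrees of freedom = 3 − 1 = 2; critical value at α = 0.1 is 4.605.
Since 1.416 < 4.605, we fail to reject the null hypothesis — the data are consistent with the 12:3:1 ratio.

1.416; consistent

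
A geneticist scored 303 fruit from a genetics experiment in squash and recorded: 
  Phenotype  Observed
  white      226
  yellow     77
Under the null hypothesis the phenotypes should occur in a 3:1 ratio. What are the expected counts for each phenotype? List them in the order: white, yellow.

Under the 3:1 hypothesis (Σ ratio = 4, N = 303):
  white: 303 × 3/4 = 227.25
  yellow: 303 × 1/4 = 75.75

227.25, 75.75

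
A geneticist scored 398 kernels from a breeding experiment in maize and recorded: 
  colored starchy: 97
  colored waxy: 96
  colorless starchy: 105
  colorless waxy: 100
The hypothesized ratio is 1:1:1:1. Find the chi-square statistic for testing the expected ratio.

0.492

The 1:1:1:1 ratio has 4 parts, so with N = 398 the expected counts are:
  colored starchy: 398 × 1/4 = 99.5
  colored waxy: 398 × 1/4 = 99.5
  colorless starchy: 398 × 1/4 = 99.5
  colorless waxy: 398 × 1/4 = 99.5
χ² = Σ (O − E)² / E
  colored starchy: (97 − 99.5)² / 99.5 = 0.0628
  colored waxy: (96 − 99.5)² / 99.5 = 0.1231
  colorless starchy: (105 − 99.5)² / 99.5 = 0.3040
  colorless waxy: (100 − 99.5)² / 99.5 = 0.0025
χ² = 0.0628 + 0.1231 + 0.3040 + 0.0025 = 0.4924 ≈ 0.492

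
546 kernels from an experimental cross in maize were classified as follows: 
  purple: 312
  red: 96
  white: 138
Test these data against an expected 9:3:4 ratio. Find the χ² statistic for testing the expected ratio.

0.491

The 9:3:4 ratio has 16 parts, so with N = 546 the expected counts are:
  purple: 546 × 9/16 = 307.125
  red: 546 × 3/16 = 102.375
  white: 546 × 4/16 = 136.5
χ² = Σ (O − E)² / E
  purple: (312 − 307.125)² / 307.125 = 0.0774
  red: (96 − 102.375)² / 102.375 = 0.3970
  white: (138 − 136.5)² / 136.5 = 0.0165
χ² = 0.0774 + 0.3970 + 0.0165 = 0.4909 ≈ 0.491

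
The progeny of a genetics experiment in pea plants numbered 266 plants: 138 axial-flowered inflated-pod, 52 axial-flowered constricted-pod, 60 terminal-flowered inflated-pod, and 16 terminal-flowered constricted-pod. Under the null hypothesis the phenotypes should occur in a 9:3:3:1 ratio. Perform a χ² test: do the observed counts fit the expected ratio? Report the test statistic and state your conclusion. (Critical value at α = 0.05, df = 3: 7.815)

3.073; consistent

Under the 9:3:3:1 hypothesis (Σ ratio = 16, N = 266):
  axial-flowered inflated-pod: 266 × 9/16 = 149.625
  axial-flowered constricted-pod: 266 × 3/16 = 49.875
  terminal-flowered inflated-pod: 266 × 3/16 = 49.875
  terminal-flowered constricted-pod: 266 × 1/16 = 16.625
χ² = Σ (O − E)² / E
  axial-flowered inflated-pod: (138 − 149.625)² / 149.625 = 0.9032
  axial-flowered constricted-pod: (52 − 49.875)² / 49.875 = 0.0905
  terminal-flowered inflated-pod: (60 − 49.875)² / 49.875 = 2.0555
  terminal-flowered constricted-pod: (16 − 16.625)² / 16.625 = 0.0235
χ² = 0.9032 + 0.0905 + 2.0555 + 0.0235 = 3.0727 ≈ 3.073
Degrees of freedom = 4 − 1 = 3; critical value at α = 0.05 is 7.815.
Since 3.073 < 7.815, we fail to reject the null hypothesis — the data are consistent with the 9:3:3:1 ratio.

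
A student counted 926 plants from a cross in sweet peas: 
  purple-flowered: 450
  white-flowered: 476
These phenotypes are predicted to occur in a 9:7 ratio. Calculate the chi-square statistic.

22.043

The 9:7 ratio has 16 parts, so with N = 926 the expected counts are:
  purple-flowered: 926 × 9/16 = 520.875
  white-flowered: 926 × 7/16 = 405.125
χ² = Σ (O − E)² / E
  purple-flowered: (450 − 520.875)² / 520.875 = 9.6439
  white-flowered: (476 − 405.125)² / 405.125 = 12.3993
χ² = 9.6439 + 12.3993 = 22.0432 ≈ 22.043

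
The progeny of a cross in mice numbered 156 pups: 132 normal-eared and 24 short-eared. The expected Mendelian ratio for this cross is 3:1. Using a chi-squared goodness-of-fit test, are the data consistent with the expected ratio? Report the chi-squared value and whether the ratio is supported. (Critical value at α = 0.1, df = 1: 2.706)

7.692; not consistent

Under the 3:1 hypothesis (Σ ratio = 4, N = 156):
  normal-eared: 156 × 3/4 = 117
  short-eared: 156 × 1/4 = 39
χ² = Σ (O − E)² / E
  normal-eared: (132 − 117)² / 117 = 1.9231
  short-eared: (24 − 39)² / 39 = 5.7692
χ² = 1.9231 + 5.7692 = 7.6923 ≈ 7.692
Degrees of freedom = 2 − 1 = 1; critical value at α = 0.1 is 2.706.
Since 7.692 > 2.706, we reject the null hypothesis — the data do not fit the 3:1 ratio.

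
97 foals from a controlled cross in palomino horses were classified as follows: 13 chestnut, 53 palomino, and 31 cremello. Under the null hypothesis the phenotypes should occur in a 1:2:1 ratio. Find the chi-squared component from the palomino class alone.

Under the 1:2:1 hypothesis (Σ ratio = 4, N = 97):
  chestnut: 97 × 1/4 = 24.25
  palomino: 97 × 2/4 = 48.5
  cremello: 97 × 1/4 = 24.25
Contribution of palomino: (53 − 48.5)² / 48.5 = 0.4175

0.418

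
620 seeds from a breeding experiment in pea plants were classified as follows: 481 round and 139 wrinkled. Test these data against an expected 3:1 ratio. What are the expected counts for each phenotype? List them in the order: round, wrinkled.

465, 155

Under the 3:1 hypothesis (Σ ratio = 4, N = 620):
  round: 620 × 3/4 = 465
  wrinkled: 620 × 1/4 = 155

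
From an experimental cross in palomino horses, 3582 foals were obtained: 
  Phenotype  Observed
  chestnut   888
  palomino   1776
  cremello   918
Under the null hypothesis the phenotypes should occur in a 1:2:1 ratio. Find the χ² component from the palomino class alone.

0.126

Expected counts for N = 3582 under a 1:2:1 ratio (total parts = 4):
  chestnut: 3582 × 1/4 = 895.5
  palomino: 3582 × 2/4 = 1791
  cremello: 3582 × 1/4 = 895.5
Contribution of palomino: (1776 − 1791)² / 1791 = 0.1256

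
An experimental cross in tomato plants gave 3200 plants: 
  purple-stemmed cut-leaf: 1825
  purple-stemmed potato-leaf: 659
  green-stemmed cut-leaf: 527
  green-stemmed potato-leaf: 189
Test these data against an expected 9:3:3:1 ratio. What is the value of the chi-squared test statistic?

Expected counts for N = 3200 under a 9:3:3:1 ratio (total parts = 16):
  purple-stemmed cut-leaf: 3200 × 9/16 = 1800
  purple-stemmed potato-leaf: 3200 × 3/16 = 600
  green-stemmed cut-leaf: 3200 × 3/16 = 600
  green-stemmed potato-leaf: 3200 × 1/16 = 200
χ² = Σ (O − E)² / E
  purple-stemmed cut-leaf: (1825 − 1800)² / 1800 = 0.3472
  purple-stemmed potato-leaf: (659 − 600)² / 600 = 5.8017
  green-stemmed cut-leaf: (527 − 600)² / 600 = 8.8817
  green-stemmed potato-leaf: (189 − 200)² / 200 = 0.6050
χ² = 0.3472 + 5.8017 + 8.8817 + 0.6050 = 15.6356 ≈ 15.636

15.636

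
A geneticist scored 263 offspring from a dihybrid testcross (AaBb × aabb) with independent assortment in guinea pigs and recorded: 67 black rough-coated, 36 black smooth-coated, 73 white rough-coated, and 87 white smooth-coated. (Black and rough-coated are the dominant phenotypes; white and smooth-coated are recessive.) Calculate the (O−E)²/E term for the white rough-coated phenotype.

0.799

A dihybrid testcross with independent assortment gives a 1:1:1:1 ratio.
Total ratio parts = 4. Expected numbers out of 263:
  black rough-coated: 263 × 1/4 = 65.75
  black smooth-coated: 263 × 1/4 = 65.75
  white rough-coated: 263 × 1/4 = 65.75
  white smooth-coated: 263 × 1/4 = 65.75
Contribution of white rough-coated: (73 − 65.75)² / 65.75 = 0.7994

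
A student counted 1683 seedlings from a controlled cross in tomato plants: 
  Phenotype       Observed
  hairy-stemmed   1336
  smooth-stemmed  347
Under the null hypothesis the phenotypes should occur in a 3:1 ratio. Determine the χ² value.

17.236

Expected counts for N = 1683 under a 3:1 ratio (total parts = 4):
  hairy-stemmed: 1683 × 3/4 = 1262.25
  smooth-stemmed: 1683 × 1/4 = 420.75
χ² = Σ (O − E)² / E
  hairy-stemmed: (1336 − 1262.25)² / 1262.25 = 4.3090
  smooth-stemmed: (347 − 420.75)² / 420.75 = 12.9271
χ² = 4.3090 + 12.9271 = 17.2361 ≈ 17.236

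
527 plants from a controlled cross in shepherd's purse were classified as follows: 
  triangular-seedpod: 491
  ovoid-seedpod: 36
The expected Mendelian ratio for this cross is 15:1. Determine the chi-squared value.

0.304

Under the 15:1 hypothesis (Σ ratio = 16, N = 527):
  triangular-seedpod: 527 × 15/16 = 494.0625
  ovoid-seedpod: 527 × 1/16 = 32.9375
χ² = Σ (O − E)² / E
  triangular-seedpod: (491 − 494.0625)² / 494.0625 = 0.0190
  ovoid-seedpod: (36 − 32.9375)² / 32.9375 = 0.2847
χ² = 0.0190 + 0.2847 = 0.3037 ≈ 0.304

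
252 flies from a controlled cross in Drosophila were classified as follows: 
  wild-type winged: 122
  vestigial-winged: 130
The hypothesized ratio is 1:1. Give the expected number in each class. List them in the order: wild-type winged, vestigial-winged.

126, 126

The 1:1 ratio has 2 parts, so with N = 252 the expected counts are:
  wild-type winged: 252 × 1/2 = 126
  vestigial-winged: 252 × 1/2 = 126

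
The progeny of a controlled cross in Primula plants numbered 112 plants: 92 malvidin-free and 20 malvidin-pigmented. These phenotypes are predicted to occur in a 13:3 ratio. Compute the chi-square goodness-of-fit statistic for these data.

0.059

The 13:3 ratio has 16 parts, so with N = 112 the expected counts are:
  malvidin-free: 112 × 13/16 = 91
  malvidin-pigmented: 112 × 3/16 = 21
χ² = Σ (O − E)² / E
  malvidin-free: (92 − 91)² / 91 = 0.0110
  malvidin-pigmented: (20 − 21)² / 21 = 0.0476
χ² = 0.0110 + 0.0476 = 0.0586 ≈ 0.059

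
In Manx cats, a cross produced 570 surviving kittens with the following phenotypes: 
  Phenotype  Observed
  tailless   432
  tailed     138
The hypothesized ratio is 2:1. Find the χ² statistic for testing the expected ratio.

Expected counts for N = 570 under a 2:1 ratio (total parts = 3):
  tailless: 570 × 2/3 = 380
  tailed: 570 × 1/3 = 190
χ² = Σ (O − E)² / E
  tailless: (432 − 380)² / 380 = 7.1158
  tailed: (138 − 190)² / 190 = 14.2316
χ² = 7.1158 + 14.2316 = 21.3474 ≈ 21.347

21.347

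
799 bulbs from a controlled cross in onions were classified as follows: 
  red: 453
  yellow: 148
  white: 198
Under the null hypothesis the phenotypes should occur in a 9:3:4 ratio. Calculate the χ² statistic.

Total ratio parts = 16. Expected numbers out of 799:
  red: 799 × 9/16 = 449.4375
  yellow: 799 × 3/16 = 149.8125
  white: 799 × 4/16 = 199.75
χ² = Σ (O − E)² / E
  red: (453 − 449.4375)² / 449.4375 = 0.0282
  yellow: (148 − 149.8125)² / 149.8125 = 0.0219
  white: (198 − 199.75)² / 199.75 = 0.0153
χ² = 0.0282 + 0.0219 + 0.0153 = 0.0654 ≈ 0.065

0.065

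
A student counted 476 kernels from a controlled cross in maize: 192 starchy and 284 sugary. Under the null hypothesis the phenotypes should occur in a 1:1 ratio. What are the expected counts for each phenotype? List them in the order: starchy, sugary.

Expected counts for N = 476 under a 1:1 ratio (total parts = 2):
  starchy: 476 × 1/2 = 238
  sugary: 476 × 1/2 = 238

238, 238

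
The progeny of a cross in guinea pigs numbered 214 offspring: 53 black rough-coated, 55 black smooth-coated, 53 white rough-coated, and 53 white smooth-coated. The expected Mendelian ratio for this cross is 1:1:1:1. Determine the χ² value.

0.056

Expected counts for N = 214 under a 1:1:1:1 ratio (total parts = 4):
  black rough-coated: 214 × 1/4 = 53.5
  black smooth-coated: 214 × 1/4 = 53.5
  white rough-coated: 214 × 1/4 = 53.5
  white smooth-coated: 214 × 1/4 = 53.5
χ² = Σ (O − E)² / E
  black rough-coated: (53 − 53.5)² / 53.5 = 0.0047
  black smooth-coated: (55 − 53.5)² / 53.5 = 0.0421
  white rough-coated: (53 − 53.5)² / 53.5 = 0.0047
  white smooth-coated: (53 − 53.5)² / 53.5 = 0.0047
χ² = 0.0047 + 0.0421 + 0.0047 + 0.0047 = 0.0562 ≈ 0.056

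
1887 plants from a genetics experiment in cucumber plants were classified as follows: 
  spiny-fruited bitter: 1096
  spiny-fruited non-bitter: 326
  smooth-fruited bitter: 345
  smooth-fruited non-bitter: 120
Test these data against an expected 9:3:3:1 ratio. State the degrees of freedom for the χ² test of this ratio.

A goodness-of-fit test with 4 phenotype classes has df = 4 − 1 = 3.

3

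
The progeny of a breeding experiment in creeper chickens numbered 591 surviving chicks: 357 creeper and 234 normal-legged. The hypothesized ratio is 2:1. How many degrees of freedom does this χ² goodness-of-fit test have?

1

A goodness-of-fit test with 2 phenotype classes has df = 2 − 1 = 1.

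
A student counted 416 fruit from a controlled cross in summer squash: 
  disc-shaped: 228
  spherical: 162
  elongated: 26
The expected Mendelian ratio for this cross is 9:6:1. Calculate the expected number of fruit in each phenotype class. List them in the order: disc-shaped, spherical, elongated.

Expected counts for N = 416 under a 9:6:1 ratio (total parts = 16):
  disc-shaped: 416 × 9/16 = 234
  spherical: 416 × 6/16 = 156
  elongated: 416 × 1/16 = 26

234, 156, 26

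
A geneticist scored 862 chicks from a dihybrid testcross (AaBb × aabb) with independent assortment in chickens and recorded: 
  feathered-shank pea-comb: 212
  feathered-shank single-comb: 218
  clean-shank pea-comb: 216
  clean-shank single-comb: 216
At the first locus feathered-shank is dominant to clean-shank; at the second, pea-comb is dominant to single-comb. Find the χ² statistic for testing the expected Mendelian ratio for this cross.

A dihybrid testcross with independent assortment gives a 1:1:1:1 ratio.
The 1:1:1:1 ratio has 4 parts, so with N = 862 the expected counts are:
  feathered-shank pea-comb: 862 × 1/4 = 215.5
  feathered-shank single-comb: 862 × 1/4 = 215.5
  clean-shank pea-comb: 862 × 1/4 = 215.5
  clean-shank single-comb: 862 × 1/4 = 215.5
χ² = Σ (O − E)² / E
  feathered-shank pea-comb: (212 − 215.5)² / 215.5 = 0.0568
  feathered-shank single-comb: (218 − 215.5)² / 215.5 = 0.0290
  clean-shank pea-comb: (216 − 215.5)² / 215.5 = 0.0012
  clean-shank single-comb: (216 − 215.5)² / 215.5 = 0.0012
χ² = 0.0568 + 0.0290 + 0.0012 + 0.0012 = 0.0882 ≈ 0.088

0.088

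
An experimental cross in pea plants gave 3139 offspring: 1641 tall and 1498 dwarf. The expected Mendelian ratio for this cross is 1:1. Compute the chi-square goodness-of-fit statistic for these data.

6.514

Expected counts for N = 3139 under a 1:1 ratio (total parts = 2):
  tall: 3139 × 1/2 = 1569.5
  dwarf: 3139 × 1/2 = 1569.5
χ² = Σ (O − E)² / E
  tall: (1641 − 1569.5)² / 1569.5 = 3.2572
  dwarf: (1498 − 1569.5)² / 1569.5 = 3.2572
χ² = 3.2572 + 3.2572 = 6.5144 ≈ 6.514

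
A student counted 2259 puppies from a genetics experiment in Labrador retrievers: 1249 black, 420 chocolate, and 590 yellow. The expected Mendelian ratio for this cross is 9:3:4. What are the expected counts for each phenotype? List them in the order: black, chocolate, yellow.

Total ratio parts = 16. Expected numbers out of 2259:
  black: 2259 × 9/16 = 1270.6875
  chocolate: 2259 × 3/16 = 423.5625
  yellow: 2259 × 4/16 = 564.75

1270.6875, 423.5625, 564.75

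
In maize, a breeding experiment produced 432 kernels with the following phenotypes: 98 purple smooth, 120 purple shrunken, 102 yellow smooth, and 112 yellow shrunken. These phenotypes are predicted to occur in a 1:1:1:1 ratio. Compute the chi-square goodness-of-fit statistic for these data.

2.741

Total ratio parts = 4. Expected numbers out of 432:
  purple smooth: 432 × 1/4 = 108
  purple shrunken: 432 × 1/4 = 108
  yellow smooth: 432 × 1/4 = 108
  yellow shrunken: 432 × 1/4 = 108
χ² = Σ (O − E)² / E
  purple smooth: (98 − 108)² / 108 = 0.9259
  purple shrunken: (120 − 108)² / 108 = 1.3333
  yellow smooth: (102 − 108)² / 108 = 0.3333
  yellow shrunken: (112 − 108)² / 108 = 0.1481
χ² = 0.9259 + 1.3333 + 0.3333 + 0.1481 = 2.7406 ≈ 2.741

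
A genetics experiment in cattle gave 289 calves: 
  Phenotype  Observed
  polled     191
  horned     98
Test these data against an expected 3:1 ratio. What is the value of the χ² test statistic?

12.236

Expected counts for N = 289 under a 3:1 ratio (total parts = 4):
  polled: 289 × 3/4 = 216.75
  horned: 289 × 1/4 = 72.25
χ² = Σ (O − E)² / E
  polled: (191 − 216.75)² / 216.75 = 3.0591
  horned: (98 − 72.25)² / 72.25 = 9.1773
χ² = 3.0591 + 9.1773 = 12.2364 ≈ 12.236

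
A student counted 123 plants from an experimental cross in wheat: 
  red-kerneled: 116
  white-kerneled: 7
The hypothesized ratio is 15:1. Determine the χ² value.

Under the 15:1 hypothesis (Σ ratio = 16, N = 123):
  red-kerneled: 123 × 15/16 = 115.3125
  white-kerneled: 123 × 1/16 = 7.6875
χ² = Σ (O − E)² / E
  red-kerneled: (116 − 115.3125)² / 115.3125 = 0.0041
  white-kerneled: (7 − 7.6875)² / 7.6875 = 0.0615
χ² = 0.0041 + 0.0615 = 0.0656 ≈ 0.066

0.066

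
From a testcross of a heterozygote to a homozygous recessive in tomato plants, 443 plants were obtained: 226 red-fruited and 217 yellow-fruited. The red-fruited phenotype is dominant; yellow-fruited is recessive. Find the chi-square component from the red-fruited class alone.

A testcross of a heterozygote (Aa × aa) gives a 1:1 phenotypic ratio.
Expected counts for N = 443 under a 1:1 ratio (total parts = 2):
  red-fruited: 443 × 1/2 = 221.5
  yellow-fruited: 443 × 1/2 = 221.5
Contribution of red-fruited: (226 − 221.5)² / 221.5 = 0.0914

0.091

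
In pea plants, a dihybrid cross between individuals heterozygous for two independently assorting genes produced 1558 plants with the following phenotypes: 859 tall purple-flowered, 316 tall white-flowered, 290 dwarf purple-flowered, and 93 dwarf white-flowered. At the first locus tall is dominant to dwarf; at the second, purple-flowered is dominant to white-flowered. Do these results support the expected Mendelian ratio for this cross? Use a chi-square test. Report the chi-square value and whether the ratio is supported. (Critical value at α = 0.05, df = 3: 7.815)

A dihybrid F₂ with independent assortment and complete dominance at both loci gives a 9:3:3:1 phenotypic ratio.
Expected counts for N = 1558 under a 9:3:3:1 ratio (total parts = 16):
  tall purple-flowered: 1558 × 9/16 = 876.375
  tall white-flowered: 1558 × 3/16 = 292.125
  dwarf purple-flowered: 1558 × 3/16 = 292.125
  dwarf white-flowered: 1558 × 1/16 = 97.375
χ² = Σ (O − E)² / E
  tall purple-flowered: (859 − 876.375)² / 876.375 = 0.3445
  tall white-flowered: (316 − 292.125)² / 292.125 = 1.9513
  dwarf purple-flowered: (290 − 292.125)² / 292.125 = 0.0155
  dwarf white-flowered: (93 − 97.375)² / 97.375 = 0.1966
χ² = 0.3445 + 1.9513 + 0.0155 + 0.1966 = 2.5079 ≈ 2.508
Degrees of freedom = 4 − 1 = 3; critical value at α = 0.05 is 7.815.
Since 2.508 < 7.815, we fail to reject the null hypothesis — the data are consistent with the 9:3:3:1 ratio.

2.508; consistent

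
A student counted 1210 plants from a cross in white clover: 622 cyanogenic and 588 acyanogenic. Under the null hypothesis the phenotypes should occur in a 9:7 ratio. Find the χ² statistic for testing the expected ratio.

Under the 9:7 hypothesis (Σ ratio = 16, N = 1210):
  cyanogenic: 1210 × 9/16 = 680.625
  acyanogenic: 1210 × 7/16 = 529.375
χ² = Σ (O − E)² / E
  cyanogenic: (622 − 680.625)² / 680.625 = 5.0496
  acyanogenic: (588 − 529.375)² / 529.375 = 6.4924
χ² = 5.0496 + 6.4924 = 11.542

11.542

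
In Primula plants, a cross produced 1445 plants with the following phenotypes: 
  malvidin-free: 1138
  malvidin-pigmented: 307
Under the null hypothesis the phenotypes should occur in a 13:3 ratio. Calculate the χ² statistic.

Under the 13:3 hypothesis (Σ ratio = 16, N = 1445):
  malvidin-free: 1445 × 13/16 = 1174.0625
  malvidin-pigmented: 1445 × 3/16 = 270.9375
χ² = Σ (O − E)² / E
  malvidin-free: (1138 − 1174.0625)² / 1174.0625 = 1.1077
  malvidin-pigmented: (307 − 270.9375)² / 270.9375 = 4.8000
χ² = 1.1077 + 4.8000 = 5.9077 ≈ 5.908

5.908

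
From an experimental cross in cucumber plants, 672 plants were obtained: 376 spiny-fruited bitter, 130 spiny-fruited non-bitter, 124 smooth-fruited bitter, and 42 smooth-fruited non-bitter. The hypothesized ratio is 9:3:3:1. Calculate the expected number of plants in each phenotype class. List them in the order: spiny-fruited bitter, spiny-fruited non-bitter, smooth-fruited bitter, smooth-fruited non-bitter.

378, 126, 126, 42

Total ratio parts = 16. Expected numbers out of 672:
  spiny-fruited bitter: 672 × 9/16 = 378
  spiny-fruited non-bitter: 672 × 3/16 = 126
  smooth-fruited bitter: 672 × 3/16 = 126
  smooth-fruited non-bitter: 672 × 1/16 = 42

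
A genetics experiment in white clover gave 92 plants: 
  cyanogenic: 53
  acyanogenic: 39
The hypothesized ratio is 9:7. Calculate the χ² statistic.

Total ratio parts = 16. Expected numbers out of 92:
  cyanogenic: 92 × 9/16 = 51.75
  acyanogenic: 92 × 7/16 = 40.25
χ² = Σ (O − E)² / E
  cyanogenic: (53 − 51.75)² / 51.75 = 0.0302
  acyanogenic: (39 − 40.25)² / 40.25 = 0.0388
χ² = 0.0302 + 0.0388 = 0.069

0.069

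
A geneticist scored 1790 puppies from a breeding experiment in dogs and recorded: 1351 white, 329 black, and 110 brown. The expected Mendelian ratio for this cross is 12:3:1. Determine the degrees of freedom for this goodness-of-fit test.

2

A goodness-of-fit test with 3 phenotype classes has df = 3 − 1 = 2.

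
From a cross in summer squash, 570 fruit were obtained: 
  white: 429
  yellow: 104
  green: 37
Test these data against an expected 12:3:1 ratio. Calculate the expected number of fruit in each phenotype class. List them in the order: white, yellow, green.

Expected counts for N = 570 under a 12:3:1 ratio (total parts = 16):
  white: 570 × 12/16 = 427.5
  yellow: 570 × 3/16 = 106.875
  green: 570 × 1/16 = 35.625

427.5, 106.875, 35.625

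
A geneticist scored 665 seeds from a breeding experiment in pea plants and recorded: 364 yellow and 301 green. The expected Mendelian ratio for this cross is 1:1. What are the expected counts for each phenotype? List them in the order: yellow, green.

Under the 1:1 hypothesis (Σ ratio = 2, N = 665):
  yellow: 665 × 1/2 = 332.5
  green: 665 × 1/2 = 332.5

332.5, 332.5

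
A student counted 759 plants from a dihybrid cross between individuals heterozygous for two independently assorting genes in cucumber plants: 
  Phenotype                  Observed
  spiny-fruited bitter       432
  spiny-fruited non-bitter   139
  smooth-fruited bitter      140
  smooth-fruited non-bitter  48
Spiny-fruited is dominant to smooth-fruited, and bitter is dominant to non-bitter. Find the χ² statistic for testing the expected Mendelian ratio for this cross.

0.181

A dihybrid F₂ with independent assortment and complete dominance at both loci gives a 9:3:3:1 phenotypic ratio.
Expected counts for N = 759 under a 9:3:3:1 ratio (total parts = 16):
  spiny-fruited bitter: 759 × 9/16 = 426.9375
  spiny-fruited non-bitter: 759 × 3/16 = 142.3125
  smooth-fruited bitter: 759 × 3/16 = 142.3125
  smooth-fruited non-bitter: 759 × 1/16 = 47.4375
χ² = Σ (O − E)² / E
  spiny-fruited bitter: (432 − 426.9375)² / 426.9375 = 0.0600
  spiny-fruited non-bitter: (139 − 142.3125)² / 142.3125 = 0.0771
  smooth-fruited bitter: (140 − 142.3125)² / 142.3125 = 0.0376
  smooth-fruited non-bitter: (48 − 47.4375)² / 47.4375 = 0.0067
χ² = 0.0600 + 0.0771 + 0.0376 + 0.0067 = 0.1814 ≈ 0.181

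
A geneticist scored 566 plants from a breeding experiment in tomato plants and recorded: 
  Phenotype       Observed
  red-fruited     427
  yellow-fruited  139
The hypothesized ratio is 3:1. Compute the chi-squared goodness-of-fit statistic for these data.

0.059

Total ratio parts = 4. Expected numbers out of 566:
  red-fruited: 566 × 3/4 = 424.5
  yellow-fruited: 566 × 1/4 = 141.5
χ² = Σ (O − E)² / E
  red-fruited: (427 − 424.5)² / 424.5 = 0.0147
  yellow-fruited: (139 − 141.5)² / 141.5 = 0.0442
χ² = 0.0147 + 0.0442 = 0.0589 ≈ 0.059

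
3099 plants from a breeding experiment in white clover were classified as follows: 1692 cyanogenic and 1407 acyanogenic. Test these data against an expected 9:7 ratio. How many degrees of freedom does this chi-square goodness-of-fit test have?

1

A goodness-of-fit test with 2 phenotype classes has df = 2 − 1 = 1.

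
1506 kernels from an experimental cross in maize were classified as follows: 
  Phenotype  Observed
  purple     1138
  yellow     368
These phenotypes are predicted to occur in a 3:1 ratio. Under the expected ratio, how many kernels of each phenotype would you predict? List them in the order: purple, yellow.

Expected counts for N = 1506 under a 3:1 ratio (total parts = 4):
  purple: 1506 × 3/4 = 1129.5
  yellow: 1506 × 1/4 = 376.5

1129.5, 376.5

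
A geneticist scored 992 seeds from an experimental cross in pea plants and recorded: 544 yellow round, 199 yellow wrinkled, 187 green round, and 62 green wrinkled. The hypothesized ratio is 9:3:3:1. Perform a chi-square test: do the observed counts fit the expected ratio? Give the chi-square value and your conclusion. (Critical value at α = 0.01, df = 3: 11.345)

1.265; consistent

Expected counts for N = 992 under a 9:3:3:1 ratio (total parts = 16):
  yellow round: 992 × 9/16 = 558
  yellow wrinkled: 992 × 3/16 = 186
  green round: 992 × 3/16 = 186
  green wrinkled: 992 × 1/16 = 62
χ² = Σ (O − E)² / E
  yellow round: (544 − 558)² / 558 = 0.3513
  yellow wrinkled: (199 − 186)² / 186 = 0.9086
  green round: (187 − 186)² / 186 = 0.0054
  green wrinkled: (62 − 62)² / 62 = 0.0000
χ² = 0.3513 + 0.9086 + 0.0054 + 0.0000 = 1.2653 ≈ 1.265
Degrees of freedom = 4 − 1 = 3; critical value at α = 0.01 is 11.345.
Since 1.265 < 11.345, we fail to reject the null hypothesis — the data are consistent with the 9:3:3:1 ratio.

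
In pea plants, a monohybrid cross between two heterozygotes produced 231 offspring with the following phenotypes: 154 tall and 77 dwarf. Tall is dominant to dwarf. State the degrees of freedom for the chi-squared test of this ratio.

For a monohybrid cross between heterozygotes with complete dominance, the expected phenotypic ratio is 3:1.
A goodness-of-fit test with 2 phenotype classes has df = 2 − 1 = 1.

1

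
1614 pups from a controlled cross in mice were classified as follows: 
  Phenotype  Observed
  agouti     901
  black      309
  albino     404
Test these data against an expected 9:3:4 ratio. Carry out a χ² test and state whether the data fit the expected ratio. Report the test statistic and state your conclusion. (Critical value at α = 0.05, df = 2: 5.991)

Under the 9:3:4 hypothesis (Σ ratio = 16, N = 1614):
  agouti: 1614 × 9/16 = 907.875
  black: 1614 × 3/16 = 302.625
  albino: 1614 × 4/16 = 403.5
χ² = Σ (O − E)² / E
  agouti: (901 − 907.875)² / 907.875 = 0.0521
  black: (309 − 302.625)² / 302.625 = 0.1343
  albino: (404 − 403.5)² / 403.5 = 0.0006
χ² = 0.0521 + 0.1343 + 0.0006 = 0.187
Degrees of freedom = 3 − 1 = 2; critical value at α = 0.05 is 5.991.
Since 0.187 < 5.991, we fail to reject the null hypothesis — the data are consistent with the 9:3:4 ratio.

0.187; consistent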